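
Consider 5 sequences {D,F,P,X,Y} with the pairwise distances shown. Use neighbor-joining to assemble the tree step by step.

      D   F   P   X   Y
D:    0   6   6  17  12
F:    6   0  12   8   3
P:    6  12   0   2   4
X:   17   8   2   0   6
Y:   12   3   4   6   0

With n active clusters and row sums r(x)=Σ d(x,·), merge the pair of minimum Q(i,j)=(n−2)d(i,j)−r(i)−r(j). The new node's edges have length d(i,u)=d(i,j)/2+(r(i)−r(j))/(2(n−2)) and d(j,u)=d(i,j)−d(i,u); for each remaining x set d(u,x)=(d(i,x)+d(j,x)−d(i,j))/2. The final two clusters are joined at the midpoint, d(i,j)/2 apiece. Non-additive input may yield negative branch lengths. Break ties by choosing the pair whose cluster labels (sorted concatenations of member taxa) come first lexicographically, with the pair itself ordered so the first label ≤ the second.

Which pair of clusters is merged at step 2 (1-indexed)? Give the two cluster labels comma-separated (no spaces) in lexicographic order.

1. join D+F (d=6, Q=-52) ⇒ DF; edges |D|=5, |F|=1
  updated: d(DF,P)=6, d(DF,X)=19/2, d(DF,Y)=9/2
2. join DF+Y (d=9/2, Q=-51/2) ⇒ DFY; edges |DF|=29/8, |Y|=7/8
  updated: d(DFY,P)=11/4, d(DFY,X)=11/2
3. join DFY+P (d=11/4, Q=-41/4) ⇒ DFPY; edges |DFY|=25/8, |P|=-3/8
  updated: d(DFPY,X)=19/8
4. join DFPY+X (d=19/8) ⇒ DFPXY; edges |DFPY|=19/16, |X|=19/16
final tree: ((((D:5,F:1):29/8,Y:7/8):25/8,P:-3/8):19/16,X:19/16)
total length: 125/8

DF,Y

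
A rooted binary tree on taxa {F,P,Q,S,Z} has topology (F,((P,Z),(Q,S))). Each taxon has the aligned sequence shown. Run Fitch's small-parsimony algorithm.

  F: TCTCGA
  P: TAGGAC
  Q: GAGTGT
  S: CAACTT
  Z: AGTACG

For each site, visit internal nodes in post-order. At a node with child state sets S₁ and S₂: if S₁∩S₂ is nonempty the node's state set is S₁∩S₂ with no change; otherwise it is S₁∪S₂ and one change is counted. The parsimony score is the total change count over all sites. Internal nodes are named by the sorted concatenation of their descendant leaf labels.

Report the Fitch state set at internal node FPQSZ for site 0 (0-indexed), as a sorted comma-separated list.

[col 0] PZ: children P:{T}, Z:{A} ∪→ {A,T}; cost 1
[col 0] QS: children Q:{G}, S:{C} ∪→ {C,G}; cost 1
[col 0] PQSZ: children PZ:{A,T}, QS:{C,G} ∪→ {A,C,G,T}; cost 1
[col 0] FPQSZ: children F:{T}, PQSZ:{A,C,G,T} ∩→ {T}; cost 0
[col 1] PZ: children P:{A}, Z:{G} ∪→ {A,G}; cost 1
[col 1] QS: children Q:{A}, S:{A} ∩→ {A}; cost 0
[col 1] PQSZ: children PZ:{A,G}, QS:{A} ∩→ {A}; cost 0
[col 1] FPQSZ: children F:{C}, PQSZ:{A} ∪→ {A,C}; cost 1
[col 2] PZ: children P:{G}, Z:{T} ∪→ {G,T}; cost 1
[col 2] QS: children Q:{G}, S:{A} ∪→ {A,G}; cost 1
[col 2] PQSZ: children PZ:{G,T}, QS:{A,G} ∩→ {G}; cost 0
[col 2] FPQSZ: children F:{T}, PQSZ:{G} ∪→ {G,T}; cost 1
[col 3] PZ: children P:{G}, Z:{A} ∪→ {A,G}; cost 1
[col 3] QS: children Q:{T}, S:{C} ∪→ {C,T}; cost 1
[col 3] PQSZ: children PZ:{A,G}, QS:{C,T} ∪→ {A,C,G,T}; cost 1
[col 3] FPQSZ: children F:{C}, PQSZ:{A,C,G,T} ∩→ {C}; cost 0
[col 4] PZ: children P:{A}, Z:{C} ∪→ {A,C}; cost 1
[col 4] QS: children Q:{G}, S:{T} ∪→ {G,T}; cost 1
[col 4] PQSZ: children PZ:{A,C}, QS:{G,T} ∪→ {A,C,G,T}; cost 1
[col 4] FPQSZ: children F:{G}, PQSZ:{A,C,G,T} ∩→ {G}; cost 0
[col 5] PZ: children P:{C}, Z:{G} ∪→ {C,G}; cost 1
[col 5] QS: children Q:{T}, S:{T} ∩→ {T}; cost 0
[col 5] PQSZ: children PZ:{C,G}, QS:{T} ∪→ {C,G,T}; cost 1
[col 5] FPQSZ: children F:{A}, PQSZ:{C,G,T} ∪→ {A,C,G,T}; cost 1
per-site changes: [3, 2, 3, 3, 3, 3]; total = 17

T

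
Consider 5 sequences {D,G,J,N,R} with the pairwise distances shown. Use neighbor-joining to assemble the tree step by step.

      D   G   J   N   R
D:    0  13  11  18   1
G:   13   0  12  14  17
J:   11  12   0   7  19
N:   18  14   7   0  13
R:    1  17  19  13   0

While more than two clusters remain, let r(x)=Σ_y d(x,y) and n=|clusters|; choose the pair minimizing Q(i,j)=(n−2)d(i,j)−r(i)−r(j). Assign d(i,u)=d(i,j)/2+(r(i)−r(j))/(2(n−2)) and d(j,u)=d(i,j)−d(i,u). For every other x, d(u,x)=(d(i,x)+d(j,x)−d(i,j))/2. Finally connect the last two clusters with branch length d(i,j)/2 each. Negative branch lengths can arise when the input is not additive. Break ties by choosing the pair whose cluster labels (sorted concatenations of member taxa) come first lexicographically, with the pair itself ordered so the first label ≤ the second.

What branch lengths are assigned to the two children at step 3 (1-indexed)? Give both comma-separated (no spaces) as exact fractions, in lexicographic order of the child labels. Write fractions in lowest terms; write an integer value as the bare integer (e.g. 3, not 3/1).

25/8,23/8

1. join D+R (d=1, Q=-90) ⇒ DR; edges |D|=-2/3, |R|=5/3
  updated: d(DR,G)=29/2, d(DR,J)=29/2, d(DR,N)=15
2. join DR+G (d=29/2, Q=-111/2) ⇒ DGR; edges |DR|=65/8, |G|=51/8
  updated: d(DGR,J)=6, d(DGR,N)=29/4
3. join DGR+J (d=6, Q=-81/4) ⇒ DGJR; edges |DGR|=25/8, |J|=23/8
  updated: d(DGJR,N)=33/8
4. join DGJR+N (d=33/8) ⇒ DGJNR; edges |DGJR|=33/16, |N|=33/16
final tree: ((((D:-2/3,R:5/3):65/8,G:51/8):25/8,J:23/8):33/16,N:33/16)
total length: 205/8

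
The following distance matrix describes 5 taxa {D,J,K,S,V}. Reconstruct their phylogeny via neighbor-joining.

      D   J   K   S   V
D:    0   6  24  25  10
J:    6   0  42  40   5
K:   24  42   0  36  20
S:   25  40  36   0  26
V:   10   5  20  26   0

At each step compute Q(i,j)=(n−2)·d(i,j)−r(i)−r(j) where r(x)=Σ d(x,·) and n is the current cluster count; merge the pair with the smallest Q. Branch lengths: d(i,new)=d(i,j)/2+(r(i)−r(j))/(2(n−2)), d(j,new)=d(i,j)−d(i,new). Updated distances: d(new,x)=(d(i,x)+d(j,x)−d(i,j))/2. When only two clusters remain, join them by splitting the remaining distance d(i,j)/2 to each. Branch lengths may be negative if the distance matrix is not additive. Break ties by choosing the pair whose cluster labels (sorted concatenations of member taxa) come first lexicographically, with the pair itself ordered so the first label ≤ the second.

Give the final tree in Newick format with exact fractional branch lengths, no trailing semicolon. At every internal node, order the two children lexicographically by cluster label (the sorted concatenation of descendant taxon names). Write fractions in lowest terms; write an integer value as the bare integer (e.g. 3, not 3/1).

(((D:1/8,J:47/8):45/8,(K:103/6,S:113/6):49/8):-9/16,V:-9/16)

iteration 1: select K,S (d=36, Q=-141); attach at lengths (103/6, 113/6); label the merged cluster KS
  updated: d(D,KS)=13/2, d(J,KS)=23, d(KS,V)=5
iteration 2: select D,J (d=6, Q=-89/2); attach at lengths (1/8, 47/8); label the merged cluster DJ
  updated: d(DJ,KS)=47/4, d(DJ,V)=9/2
iteration 3: select DJ,KS (d=47/4, Q=-85/4); attach at lengths (45/8, 49/8); label the merged cluster DJKS
  updated: d(DJKS,V)=-9/8
iteration 4: select DJKS,V (d=-9/8); attach at lengths (-9/16, -9/16); label the merged cluster DJKSV
final tree: (((D:1/8,J:47/8):45/8,(K:103/6,S:113/6):49/8):-9/16,V:-9/16)
total length: 421/8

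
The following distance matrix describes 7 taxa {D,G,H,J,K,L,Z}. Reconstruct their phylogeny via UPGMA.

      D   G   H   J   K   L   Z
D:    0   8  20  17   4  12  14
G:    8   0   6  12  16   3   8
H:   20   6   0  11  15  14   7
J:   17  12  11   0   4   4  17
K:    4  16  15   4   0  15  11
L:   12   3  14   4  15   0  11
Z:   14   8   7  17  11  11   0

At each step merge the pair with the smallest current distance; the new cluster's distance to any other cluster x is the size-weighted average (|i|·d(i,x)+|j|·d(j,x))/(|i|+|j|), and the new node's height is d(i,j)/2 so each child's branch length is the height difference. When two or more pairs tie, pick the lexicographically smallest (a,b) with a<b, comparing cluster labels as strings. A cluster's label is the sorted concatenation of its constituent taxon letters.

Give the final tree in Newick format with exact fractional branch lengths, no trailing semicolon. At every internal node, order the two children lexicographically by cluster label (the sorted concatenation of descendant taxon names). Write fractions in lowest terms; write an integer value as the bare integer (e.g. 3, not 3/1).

((D:2,K:2):23/5,(((G:3/2,L:3/2):5/2,J:4):19/12,(H:7/2,Z:7/2):25/12):61/60)

step 1: merge (G,L) at d=3; branch lengths G→3/2, L→3/2; new cluster GL
  updated: d(D,GL)=10, d(GL,H)=10, d(GL,J)=8, d(GL,K)=31/2, d(GL,Z)=19/2
step 2: merge (D,K) at d=4; branch lengths D→2, K→2; new cluster DK
  updated: d(DK,GL)=51/4, d(DK,H)=35/2, d(DK,J)=21/2, d(DK,Z)=25/2
step 3: merge (H,Z) at d=7; branch lengths H→7/2, Z→7/2; new cluster HZ
  updated: d(DK,HZ)=15, d(GL,HZ)=39/4, d(HZ,J)=14
step 4: merge (GL,J) at d=8; branch lengths GL→5/2, J→4; new cluster GJL
  updated: d(DK,GJL)=12, d(GJL,HZ)=67/6
step 5: merge (GJL,HZ) at d=67/6; branch lengths GJL→19/12, HZ→25/12; new cluster GHJLZ
  updated: d(DK,GHJLZ)=66/5
step 6: merge (DK,GHJLZ) at d=66/5; branch lengths DK→23/5, GHJLZ→61/60; new cluster DGHJKLZ
final tree: ((D:2,K:2):23/5,(((G:3/2,L:3/2):5/2,J:4):19/12,(H:7/2,Z:7/2):25/12):61/60)
total length: 1787/60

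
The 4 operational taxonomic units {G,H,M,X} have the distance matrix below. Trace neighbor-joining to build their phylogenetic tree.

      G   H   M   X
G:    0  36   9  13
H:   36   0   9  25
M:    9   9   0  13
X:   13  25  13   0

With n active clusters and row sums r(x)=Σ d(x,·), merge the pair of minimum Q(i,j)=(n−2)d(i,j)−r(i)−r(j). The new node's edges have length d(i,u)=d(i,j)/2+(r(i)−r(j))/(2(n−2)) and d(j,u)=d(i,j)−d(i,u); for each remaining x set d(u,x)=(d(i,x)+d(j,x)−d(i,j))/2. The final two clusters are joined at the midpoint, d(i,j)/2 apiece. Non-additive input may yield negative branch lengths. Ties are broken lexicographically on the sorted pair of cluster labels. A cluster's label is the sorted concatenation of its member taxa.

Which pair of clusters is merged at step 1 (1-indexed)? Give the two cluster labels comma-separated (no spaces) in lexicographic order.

1. join G+X (d=13, Q=-83) ⇒ GX; edges |G|=33/4, |X|=19/4
  updated: d(GX,H)=24, d(GX,M)=9/2
2. join GX+H (d=24, Q=-75/2) ⇒ GHX; edges |GX|=39/4, |H|=57/4
  updated: d(GHX,M)=-21/4
3. join GHX+M (d=-21/4) ⇒ GHMX; edges |GHX|=-21/8, |M|=-21/8
final tree: (((G:33/4,X:19/4):39/4,H:57/4):-21/8,M:-21/8)
total length: 127/4

G,X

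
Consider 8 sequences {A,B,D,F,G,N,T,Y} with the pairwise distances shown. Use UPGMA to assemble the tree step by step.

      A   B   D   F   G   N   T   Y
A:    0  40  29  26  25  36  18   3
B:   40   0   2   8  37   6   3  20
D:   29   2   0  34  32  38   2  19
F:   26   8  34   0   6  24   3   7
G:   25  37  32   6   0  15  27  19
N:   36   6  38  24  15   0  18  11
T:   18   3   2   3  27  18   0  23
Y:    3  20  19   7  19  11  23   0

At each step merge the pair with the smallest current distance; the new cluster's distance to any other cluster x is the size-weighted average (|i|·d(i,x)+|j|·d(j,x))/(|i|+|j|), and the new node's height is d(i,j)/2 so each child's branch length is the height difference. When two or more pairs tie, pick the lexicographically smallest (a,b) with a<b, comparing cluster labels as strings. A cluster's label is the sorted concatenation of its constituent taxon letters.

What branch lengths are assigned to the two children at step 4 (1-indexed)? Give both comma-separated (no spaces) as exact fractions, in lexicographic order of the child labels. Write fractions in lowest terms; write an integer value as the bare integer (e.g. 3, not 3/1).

step 1: merge (B,D) at d=2; branch lengths B→1, D→1; new cluster BD
  updated: d(A,BD)=69/2, d(BD,F)=21, d(BD,G)=69/2, d(BD,N)=22, d(BD,T)=5/2, d(BD,Y)=39/2
step 2: merge (BD,T) at d=5/2; branch lengths BD→1/4, T→5/4; new cluster BDT
  updated: d(A,BDT)=29, d(BDT,F)=15, d(BDT,G)=32, d(BDT,N)=62/3, d(BDT,Y)=62/3
step 3: merge (A,Y) at d=3; branch lengths A→3/2, Y→3/2; new cluster AY
  updated: d(AY,BDT)=149/6, d(AY,F)=33/2, d(AY,G)=22, d(AY,N)=47/2
step 4: merge (F,G) at d=6; branch lengths F→3, G→3; new cluster FG
  updated: d(AY,FG)=77/4, d(BDT,FG)=47/2, d(FG,N)=39/2
step 5: merge (AY,FG) at d=77/4; branch lengths AY→65/8, FG→53/8; new cluster AFGY
  updated: d(AFGY,BDT)=145/6, d(AFGY,N)=43/2
step 6: merge (BDT,N) at d=62/3; branch lengths BDT→109/12, N→31/3; new cluster BDNT
  updated: d(AFGY,BDNT)=47/2
step 7: merge (AFGY,BDNT) at d=47/2; branch lengths AFGY→17/8, BDNT→17/12; new cluster ABDFGNTY
final tree: (((A:3/2,Y:3/2):65/8,(F:3,G:3):53/8):17/8,(((B:1,D:1):1/4,T:5/4):109/12,N:31/3):17/12)
total length: 1205/24

3,3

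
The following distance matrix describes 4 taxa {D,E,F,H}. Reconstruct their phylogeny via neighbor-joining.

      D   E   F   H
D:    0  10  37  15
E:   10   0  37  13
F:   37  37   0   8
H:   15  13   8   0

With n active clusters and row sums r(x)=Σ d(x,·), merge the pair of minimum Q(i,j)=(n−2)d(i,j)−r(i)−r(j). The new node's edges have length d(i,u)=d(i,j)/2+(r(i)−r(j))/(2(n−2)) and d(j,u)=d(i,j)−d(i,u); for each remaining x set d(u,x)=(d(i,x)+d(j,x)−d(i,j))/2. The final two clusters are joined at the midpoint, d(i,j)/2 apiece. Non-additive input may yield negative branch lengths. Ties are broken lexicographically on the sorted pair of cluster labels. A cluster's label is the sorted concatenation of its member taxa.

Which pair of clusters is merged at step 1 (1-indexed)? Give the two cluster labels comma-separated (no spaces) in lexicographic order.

D,E

step 1: merge (D,E) at d=10, Q=-102; branch lengths D→11/2, E→9/2; new cluster DE
  updated: d(DE,F)=32, d(DE,H)=9
step 2: merge (DE,F) at d=32, Q=-49; branch lengths DE→33/2, F→31/2; new cluster DEF
  updated: d(DEF,H)=-15/2
step 3: merge (DEF,H) at d=-15/2; branch lengths DEF→-15/4, H→-15/4; new cluster DEFH
final tree: (((D:11/2,E:9/2):33/2,F:31/2):-15/4,H:-15/4)
total length: 69/2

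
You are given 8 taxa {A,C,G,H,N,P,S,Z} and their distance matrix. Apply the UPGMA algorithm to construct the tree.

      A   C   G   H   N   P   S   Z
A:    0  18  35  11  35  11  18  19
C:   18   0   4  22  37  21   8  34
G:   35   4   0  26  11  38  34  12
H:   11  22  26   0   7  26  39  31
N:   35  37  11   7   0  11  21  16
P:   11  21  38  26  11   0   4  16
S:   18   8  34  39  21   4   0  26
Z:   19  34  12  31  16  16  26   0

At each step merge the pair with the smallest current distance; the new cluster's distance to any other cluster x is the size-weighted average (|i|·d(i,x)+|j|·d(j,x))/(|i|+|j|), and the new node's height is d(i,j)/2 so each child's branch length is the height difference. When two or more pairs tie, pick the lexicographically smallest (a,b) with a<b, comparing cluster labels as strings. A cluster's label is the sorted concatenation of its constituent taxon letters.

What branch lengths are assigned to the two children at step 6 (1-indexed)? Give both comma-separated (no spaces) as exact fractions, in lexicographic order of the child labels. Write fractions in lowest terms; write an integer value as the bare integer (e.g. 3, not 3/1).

41/24,67/8

step 1: merge (C,G) at d=4; branch lengths C→2, G→2; new cluster CG
  updated: d(A,CG)=53/2, d(CG,H)=24, d(CG,N)=24, d(CG,P)=59/2, d(CG,S)=21, d(CG,Z)=23
step 2: merge (P,S) at d=4; branch lengths P→2, S→2; new cluster PS
  updated: d(A,PS)=29/2, d(CG,PS)=101/4, d(H,PS)=65/2, d(N,PS)=16, d(PS,Z)=21
step 3: merge (H,N) at d=7; branch lengths H→7/2, N→7/2; new cluster HN
  updated: d(A,HN)=23, d(CG,HN)=24, d(HN,PS)=97/4, d(HN,Z)=47/2
step 4: merge (A,PS) at d=29/2; branch lengths A→29/4, PS→21/4; new cluster APS
  updated: d(APS,CG)=77/3, d(APS,HN)=143/6, d(APS,Z)=61/3
step 5: merge (APS,Z) at d=61/3; branch lengths APS→35/12, Z→61/6; new cluster APSZ
  updated: d(APSZ,CG)=25, d(APSZ,HN)=95/4
step 6: merge (APSZ,HN) at d=95/4; branch lengths APSZ→41/24, HN→67/8; new cluster AHNPSZ
  updated: d(AHNPSZ,CG)=74/3
step 7: merge (AHNPSZ,CG) at d=74/3; branch lengths AHNPSZ→11/24, CG→31/3; new cluster ACGHNPSZ
final tree: ((((A:29/4,(P:2,S:2):21/4):35/12,Z:61/6):41/24,(H:7/2,N:7/2):67/8):11/24,(C:2,G:2):31/3)
total length: 1475/24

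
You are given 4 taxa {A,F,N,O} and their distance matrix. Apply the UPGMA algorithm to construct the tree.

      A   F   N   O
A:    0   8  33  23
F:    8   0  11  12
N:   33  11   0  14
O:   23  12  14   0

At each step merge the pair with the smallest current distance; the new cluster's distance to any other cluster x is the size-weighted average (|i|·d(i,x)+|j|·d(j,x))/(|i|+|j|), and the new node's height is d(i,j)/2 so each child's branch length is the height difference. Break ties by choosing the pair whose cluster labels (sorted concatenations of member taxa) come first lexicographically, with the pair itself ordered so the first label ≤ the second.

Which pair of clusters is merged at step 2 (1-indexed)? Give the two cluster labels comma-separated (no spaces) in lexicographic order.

1. join A+F (d=8) ⇒ AF; edges |A|=4, |F|=4
  updated: d(AF,N)=22, d(AF,O)=35/2
2. join N+O (d=14) ⇒ NO; edges |N|=7, |O|=7
  updated: d(AF,NO)=79/4
3. join AF+NO (d=79/4) ⇒ AFNO; edges |AF|=47/8, |NO|=23/8
final tree: ((A:4,F:4):47/8,(N:7,O:7):23/8)
total length: 123/4

N,O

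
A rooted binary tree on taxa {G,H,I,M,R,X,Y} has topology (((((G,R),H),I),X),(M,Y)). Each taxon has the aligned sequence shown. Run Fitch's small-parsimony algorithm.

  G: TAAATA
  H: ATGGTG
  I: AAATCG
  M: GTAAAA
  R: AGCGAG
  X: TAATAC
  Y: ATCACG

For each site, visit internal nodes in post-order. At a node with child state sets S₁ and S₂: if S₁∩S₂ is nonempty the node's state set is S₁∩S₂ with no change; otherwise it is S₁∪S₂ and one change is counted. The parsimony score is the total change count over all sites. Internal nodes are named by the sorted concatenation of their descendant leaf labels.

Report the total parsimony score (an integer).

GR@0: {T} ∪ {A} = {A,T} (union, +1)
GHR@0: {A,T} ∩ {A} = {A} (intersection, +0)
GHIR@0: {A} ∩ {A} = {A} (intersection, +0)
GHIRX@0: {A} ∪ {T} = {A,T} (union, +1)
MY@0: {G} ∪ {A} = {A,G} (union, +1)
GHIMRXY@0: {A,T} ∩ {A,G} = {A} (intersection, +0)
GR@1: {A} ∪ {G} = {A,G} (union, +1)
GHR@1: {A,G} ∪ {T} = {A,G,T} (union, +1)
GHIR@1: {A,G,T} ∩ {A} = {A} (intersection, +0)
GHIRX@1: {A} ∩ {A} = {A} (intersection, +0)
MY@1: {T} ∩ {T} = {T} (intersection, +0)
GHIMRXY@1: {A} ∪ {T} = {A,T} (union, +1)
GR@2: {A} ∪ {C} = {A,C} (union, +1)
GHR@2: {A,C} ∪ {G} = {A,C,G} (union, +1)
GHIR@2: {A,C,G} ∩ {A} = {A} (intersection, +0)
GHIRX@2: {A} ∩ {A} = {A} (intersection, +0)
MY@2: {A} ∪ {C} = {A,C} (union, +1)
GHIMRXY@2: {A} ∩ {A,C} = {A} (intersection, +0)
GR@3: {A} ∪ {G} = {A,G} (union, +1)
GHR@3: {A,G} ∩ {G} = {G} (intersection, +0)
GHIR@3: {G} ∪ {T} = {G,T} (union, +1)
GHIRX@3: {G,T} ∩ {T} = {T} (intersection, +0)
MY@3: {A} ∩ {A} = {A} (intersection, +0)
GHIMRXY@3: {T} ∪ {A} = {A,T} (union, +1)
GR@4: {T} ∪ {A} = {A,T} (union, +1)
GHR@4: {A,T} ∩ {T} = {T} (intersection, +0)
GHIR@4: {T} ∪ {C} = {C,T} (union, +1)
GHIRX@4: {C,T} ∪ {A} = {A,C,T} (union, +1)
MY@4: {A} ∪ {C} = {A,C} (union, +1)
GHIMRXY@4: {A,C,T} ∩ {A,C} = {A,C} (intersection, +0)
GR@5: {A} ∪ {G} = {A,G} (union, +1)
GHR@5: {A,G} ∩ {G} = {G} (intersection, +0)
GHIR@5: {G} ∩ {G} = {G} (intersection, +0)
GHIRX@5: {G} ∪ {C} = {C,G} (union, +1)
MY@5: {A} ∪ {G} = {A,G} (union, +1)
GHIMRXY@5: {C,G} ∩ {A,G} = {G} (intersection, +0)
per-site changes: [3, 3, 3, 3, 4, 3]; total = 19

19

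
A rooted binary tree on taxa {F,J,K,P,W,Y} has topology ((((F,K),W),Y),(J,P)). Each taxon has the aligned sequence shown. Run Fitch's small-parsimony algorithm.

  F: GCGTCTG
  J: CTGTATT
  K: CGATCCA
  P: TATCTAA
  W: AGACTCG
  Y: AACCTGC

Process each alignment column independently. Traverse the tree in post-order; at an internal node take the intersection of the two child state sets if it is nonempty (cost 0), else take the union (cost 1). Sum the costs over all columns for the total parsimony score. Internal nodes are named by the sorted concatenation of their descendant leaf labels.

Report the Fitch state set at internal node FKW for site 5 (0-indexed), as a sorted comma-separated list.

C

FK@0: {G} ∪ {C} = {C,G} (union, +1)
FKW@0: {C,G} ∪ {A} = {A,C,G} (union, +1)
FKWY@0: {A,C,G} ∩ {A} = {A} (intersection, +0)
JP@0: {C} ∪ {T} = {C,T} (union, +1)
FJKPWY@0: {A} ∪ {C,T} = {A,C,T} (union, +1)
FK@1: {C} ∪ {G} = {C,G} (union, +1)
FKW@1: {C,G} ∩ {G} = {G} (intersection, +0)
FKWY@1: {G} ∪ {A} = {A,G} (union, +1)
JP@1: {T} ∪ {A} = {A,T} (union, +1)
FJKPWY@1: {A,G} ∩ {A,T} = {A} (intersection, +0)
FK@2: {G} ∪ {A} = {A,G} (union, +1)
FKW@2: {A,G} ∩ {A} = {A} (intersection, +0)
FKWY@2: {A} ∪ {C} = {A,C} (union, +1)
JP@2: {G} ∪ {T} = {G,T} (union, +1)
FJKPWY@2: {A,C} ∪ {G,T} = {A,C,G,T} (union, +1)
FK@3: {T} ∩ {T} = {T} (intersection, +0)
FKW@3: {T} ∪ {C} = {C,T} (union, +1)
FKWY@3: {C,T} ∩ {C} = {C} (intersection, +0)
JP@3: {T} ∪ {C} = {C,T} (union, +1)
FJKPWY@3: {C} ∩ {C,T} = {C} (intersection, +0)
FK@4: {C} ∩ {C} = {C} (intersection, +0)
FKW@4: {C} ∪ {T} = {C,T} (union, +1)
FKWY@4: {C,T} ∩ {T} = {T} (intersection, +0)
JP@4: {A} ∪ {T} = {A,T} (union, +1)
FJKPWY@4: {T} ∩ {A,T} = {T} (intersection, +0)
FK@5: {T} ∪ {C} = {C,T} (union, +1)
FKW@5: {C,T} ∩ {C} = {C} (intersection, +0)
FKWY@5: {C} ∪ {G} = {C,G} (union, +1)
JP@5: {T} ∪ {A} = {A,T} (union, +1)
FJKPWY@5: {C,G} ∪ {A,T} = {A,C,G,T} (union, +1)
FK@6: {G} ∪ {A} = {A,G} (union, +1)
FKW@6: {A,G} ∩ {G} = {G} (intersection, +0)
FKWY@6: {G} ∪ {C} = {C,G} (union, +1)
JP@6: {T} ∪ {A} = {A,T} (union, +1)
FJKPWY@6: {C,G} ∪ {A,T} = {A,C,G,T} (union, +1)
per-site changes: [4, 3, 4, 2, 2, 4, 4]; total = 23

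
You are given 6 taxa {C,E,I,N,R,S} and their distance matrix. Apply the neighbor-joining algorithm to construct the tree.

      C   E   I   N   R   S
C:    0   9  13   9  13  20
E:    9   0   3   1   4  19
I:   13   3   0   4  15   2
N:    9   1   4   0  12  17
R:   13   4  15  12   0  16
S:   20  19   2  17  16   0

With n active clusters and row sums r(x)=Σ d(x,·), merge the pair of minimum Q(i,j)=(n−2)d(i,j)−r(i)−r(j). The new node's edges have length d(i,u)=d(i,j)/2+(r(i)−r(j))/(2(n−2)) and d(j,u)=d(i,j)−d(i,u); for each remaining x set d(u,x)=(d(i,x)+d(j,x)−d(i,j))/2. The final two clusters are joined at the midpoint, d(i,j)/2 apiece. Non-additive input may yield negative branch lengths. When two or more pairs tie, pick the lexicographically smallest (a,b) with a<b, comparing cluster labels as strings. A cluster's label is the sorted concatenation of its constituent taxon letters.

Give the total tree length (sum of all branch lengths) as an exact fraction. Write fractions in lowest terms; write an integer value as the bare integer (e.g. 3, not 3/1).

401/16

step 1: merge (I,S) at d=2, Q=-103; branch lengths I→-29/8, S→45/8; new cluster IS
  updated: d(C,IS)=31/2, d(E,IS)=10, d(IS,N)=19/2, d(IS,R)=29/2
step 2: merge (E,R) at d=4, Q=-111/2; branch lengths E→-5/4, R→21/4; new cluster ER
  updated: d(C,ER)=9, d(ER,IS)=41/4, d(ER,N)=9/2
step 3: merge (C,ER) at d=9, Q=-157/4; branch lengths C→111/16, ER→33/16; new cluster CER
  updated: d(CER,IS)=67/8, d(CER,N)=9/4
step 4: merge (CER,IS) at d=67/8, Q=-161/8; branch lengths CER→9/16, IS→125/16; new cluster CEIRS
  updated: d(CEIRS,N)=27/16
step 5: merge (CEIRS,N) at d=27/16; branch lengths CEIRS→27/32, N→27/32; new cluster CEINRS
final tree: (((C:111/16,(E:-5/4,R:21/4):33/16):9/16,(I:-29/8,S:45/8):125/16):27/32,N:27/32)
total length: 401/16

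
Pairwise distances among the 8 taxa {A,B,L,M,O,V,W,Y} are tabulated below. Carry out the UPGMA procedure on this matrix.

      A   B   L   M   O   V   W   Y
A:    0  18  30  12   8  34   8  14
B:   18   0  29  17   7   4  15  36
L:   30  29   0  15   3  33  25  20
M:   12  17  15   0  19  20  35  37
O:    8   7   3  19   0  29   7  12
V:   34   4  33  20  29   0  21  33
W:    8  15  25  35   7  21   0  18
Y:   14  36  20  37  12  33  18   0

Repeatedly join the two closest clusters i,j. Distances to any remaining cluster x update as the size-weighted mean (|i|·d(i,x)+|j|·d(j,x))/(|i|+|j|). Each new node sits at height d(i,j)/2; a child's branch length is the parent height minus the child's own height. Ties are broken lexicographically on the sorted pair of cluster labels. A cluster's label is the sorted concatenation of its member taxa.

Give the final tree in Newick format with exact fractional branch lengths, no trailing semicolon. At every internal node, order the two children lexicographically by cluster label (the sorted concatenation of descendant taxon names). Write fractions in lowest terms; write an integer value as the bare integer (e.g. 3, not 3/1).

((((A:4,W:4):4,Y:8):1/2,(L:3/2,O:3/2):7):59/15,((B:2,V:2):29/4,M:37/4):191/60)

1. join L+O (d=3) ⇒ LO; edges |L|=3/2, |O|=3/2
  updated: d(A,LO)=19, d(B,LO)=18, d(LO,M)=17, d(LO,V)=31, d(LO,W)=16, d(LO,Y)=16
2. join B+V (d=4) ⇒ BV; edges |B|=2, |V|=2
  updated: d(A,BV)=26, d(BV,LO)=49/2, d(BV,M)=37/2, d(BV,W)=18, d(BV,Y)=69/2
3. join A+W (d=8) ⇒ AW; edges |A|=4, |W|=4
  updated: d(AW,BV)=22, d(AW,LO)=35/2, d(AW,M)=47/2, d(AW,Y)=16
4. join AW+Y (d=16) ⇒ AWY; edges |AW|=4, |Y|=8
  updated: d(AWY,BV)=157/6, d(AWY,LO)=17, d(AWY,M)=28
5. join AWY+LO (d=17) ⇒ ALOWY; edges |AWY|=1/2, |LO|=7
  updated: d(ALOWY,BV)=51/2, d(ALOWY,M)=118/5
6. join BV+M (d=37/2) ⇒ BMV; edges |BV|=29/4, |M|=37/4
  updated: d(ALOWY,BMV)=373/15
7. join ALOWY+BMV (d=373/15) ⇒ ABLMOVWY; edges |ALOWY|=59/15, |BMV|=191/60
final tree: ((((A:4,W:4):4,Y:8):1/2,(L:3/2,O:3/2):7):59/15,((B:2,V:2):29/4,M:37/4):191/60)
total length: 3487/60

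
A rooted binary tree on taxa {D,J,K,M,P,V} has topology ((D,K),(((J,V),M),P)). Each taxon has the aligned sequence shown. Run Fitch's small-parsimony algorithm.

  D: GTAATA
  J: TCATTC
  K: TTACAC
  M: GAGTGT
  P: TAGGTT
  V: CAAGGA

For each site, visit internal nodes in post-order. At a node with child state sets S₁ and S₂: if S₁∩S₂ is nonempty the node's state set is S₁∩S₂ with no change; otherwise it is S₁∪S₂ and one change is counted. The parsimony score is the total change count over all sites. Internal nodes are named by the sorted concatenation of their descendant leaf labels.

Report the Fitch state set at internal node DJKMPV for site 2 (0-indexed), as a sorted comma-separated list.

A,G

DK@0: {G} ∪ {T} = {G,T} (union, +1)
JV@0: {T} ∪ {C} = {C,T} (union, +1)
JMV@0: {C,T} ∪ {G} = {C,G,T} (union, +1)
JMPV@0: {C,G,T} ∩ {T} = {T} (intersection, +0)
DJKMPV@0: {G,T} ∩ {T} = {T} (intersection, +0)
DK@1: {T} ∩ {T} = {T} (intersection, +0)
JV@1: {C} ∪ {A} = {A,C} (union, +1)
JMV@1: {A,C} ∩ {A} = {A} (intersection, +0)
JMPV@1: {A} ∩ {A} = {A} (intersection, +0)
DJKMPV@1: {T} ∪ {A} = {A,T} (union, +1)
DK@2: {A} ∩ {A} = {A} (intersection, +0)
JV@2: {A} ∩ {A} = {A} (intersection, +0)
JMV@2: {A} ∪ {G} = {A,G} (union, +1)
JMPV@2: {A,G} ∩ {G} = {G} (intersection, +0)
DJKMPV@2: {A} ∪ {G} = {A,G} (union, +1)
DK@3: {A} ∪ {C} = {A,C} (union, +1)
JV@3: {T} ∪ {G} = {G,T} (union, +1)
JMV@3: {G,T} ∩ {T} = {T} (intersection, +0)
JMPV@3: {T} ∪ {G} = {G,T} (union, +1)
DJKMPV@3: {A,C} ∪ {G,T} = {A,C,G,T} (union, +1)
DK@4: {T} ∪ {A} = {A,T} (union, +1)
JV@4: {T} ∪ {G} = {G,T} (union, +1)
JMV@4: {G,T} ∩ {G} = {G} (intersection, +0)
JMPV@4: {G} ∪ {T} = {G,T} (union, +1)
DJKMPV@4: {A,T} ∩ {G,T} = {T} (intersection, +0)
DK@5: {A} ∪ {C} = {A,C} (union, +1)
JV@5: {C} ∪ {A} = {A,C} (union, +1)
JMV@5: {A,C} ∪ {T} = {A,C,T} (union, +1)
JMPV@5: {A,C,T} ∩ {T} = {T} (intersection, +0)
DJKMPV@5: {A,C} ∪ {T} = {A,C,T} (union, +1)
per-site changes: [3, 2, 2, 4, 3, 4]; total = 18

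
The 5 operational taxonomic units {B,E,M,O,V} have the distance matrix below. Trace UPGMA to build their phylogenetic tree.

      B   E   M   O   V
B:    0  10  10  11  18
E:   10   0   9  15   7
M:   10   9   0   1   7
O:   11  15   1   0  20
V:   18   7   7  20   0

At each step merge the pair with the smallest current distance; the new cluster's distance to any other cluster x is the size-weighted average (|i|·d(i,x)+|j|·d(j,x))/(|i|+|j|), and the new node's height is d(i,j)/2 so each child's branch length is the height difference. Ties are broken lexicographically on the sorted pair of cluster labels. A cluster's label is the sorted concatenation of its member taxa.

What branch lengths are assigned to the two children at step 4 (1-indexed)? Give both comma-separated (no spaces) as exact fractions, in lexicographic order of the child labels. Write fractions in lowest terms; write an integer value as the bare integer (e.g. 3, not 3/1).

4/3,37/12

iteration 1: select M,O (d=1); attach at lengths (1/2, 1/2); label the merged cluster MO
  updated: d(B,MO)=21/2, d(E,MO)=12, d(MO,V)=27/2
iteration 2: select E,V (d=7); attach at lengths (7/2, 7/2); label the merged cluster EV
  updated: d(B,EV)=14, d(EV,MO)=51/4
iteration 3: select B,MO (d=21/2); attach at lengths (21/4, 19/4); label the merged cluster BMO
  updated: d(BMO,EV)=79/6
iteration 4: select BMO,EV (d=79/6); attach at lengths (4/3, 37/12); label the merged cluster BEMOV
final tree: ((B:21/4,(M:1/2,O:1/2):19/4):4/3,(E:7/2,V:7/2):37/12)
total length: 269/12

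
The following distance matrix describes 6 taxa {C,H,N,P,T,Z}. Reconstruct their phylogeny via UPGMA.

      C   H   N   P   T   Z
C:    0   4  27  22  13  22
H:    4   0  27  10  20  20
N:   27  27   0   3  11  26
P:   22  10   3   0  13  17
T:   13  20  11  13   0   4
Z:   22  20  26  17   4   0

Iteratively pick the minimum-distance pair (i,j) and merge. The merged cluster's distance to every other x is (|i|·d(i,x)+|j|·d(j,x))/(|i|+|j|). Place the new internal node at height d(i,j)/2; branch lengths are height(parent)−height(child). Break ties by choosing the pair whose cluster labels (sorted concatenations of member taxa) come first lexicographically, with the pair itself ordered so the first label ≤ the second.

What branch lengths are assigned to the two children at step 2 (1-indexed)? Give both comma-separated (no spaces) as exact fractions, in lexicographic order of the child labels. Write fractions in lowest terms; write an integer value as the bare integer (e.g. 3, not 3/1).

2,2

iteration 1: select N,P (d=3); attach at lengths (3/2, 3/2); label the merged cluster NP
  updated: d(C,NP)=49/2, d(H,NP)=37/2, d(NP,T)=12, d(NP,Z)=43/2
iteration 2: select C,H (d=4); attach at lengths (2, 2); label the merged cluster CH
  updated: d(CH,NP)=43/2, d(CH,T)=33/2, d(CH,Z)=21
iteration 3: select T,Z (d=4); attach at lengths (2, 2); label the merged cluster TZ
  updated: d(CH,TZ)=75/4, d(NP,TZ)=67/4
iteration 4: select NP,TZ (d=67/4); attach at lengths (55/8, 51/8); label the merged cluster NPTZ
  updated: d(CH,NPTZ)=161/8
iteration 5: select CH,NPTZ (d=161/8); attach at lengths (129/16, 27/16); label the merged cluster CHNPTZ
final tree: ((C:2,H:2):129/16,((N:3/2,P:3/2):55/8,(T:2,Z:2):51/8):27/16)
total length: 34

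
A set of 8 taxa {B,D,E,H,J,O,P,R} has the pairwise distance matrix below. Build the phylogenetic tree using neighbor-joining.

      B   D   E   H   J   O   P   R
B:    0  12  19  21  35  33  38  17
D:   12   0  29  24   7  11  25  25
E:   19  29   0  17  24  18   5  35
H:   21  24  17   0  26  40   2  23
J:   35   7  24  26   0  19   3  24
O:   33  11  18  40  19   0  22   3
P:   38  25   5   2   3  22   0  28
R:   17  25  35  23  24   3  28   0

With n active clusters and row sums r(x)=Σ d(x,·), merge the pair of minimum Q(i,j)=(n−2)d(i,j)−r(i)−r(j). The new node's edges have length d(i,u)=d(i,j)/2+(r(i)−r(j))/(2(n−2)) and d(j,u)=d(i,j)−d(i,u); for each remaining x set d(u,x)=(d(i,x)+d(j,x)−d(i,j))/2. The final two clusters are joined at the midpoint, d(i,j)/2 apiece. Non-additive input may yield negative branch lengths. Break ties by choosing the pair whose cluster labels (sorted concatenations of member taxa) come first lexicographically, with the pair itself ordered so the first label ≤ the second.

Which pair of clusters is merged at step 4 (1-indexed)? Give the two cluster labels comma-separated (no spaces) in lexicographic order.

D,J

iteration 1: select O,R (d=3, Q=-283); attach at lengths (3/4, 9/4); label the merged cluster OR
  updated: d(B,OR)=47/2, d(D,OR)=33/2, d(E,OR)=25, d(H,OR)=30, d(J,OR)=20, d(OR,P)=47/2
iteration 2: select H,P (d=2, Q=-413/2); attach at lengths (67/20, -27/20); label the merged cluster HP
  updated: d(B,HP)=57/2, d(D,HP)=47/2, d(E,HP)=10, d(HP,J)=27/2, d(HP,OR)=103/4
iteration 3: select E,HP (d=10, Q=-673/4); attach at lengths (183/32, 137/32); label the merged cluster EHP
  updated: d(B,EHP)=75/4, d(D,EHP)=85/4, d(EHP,J)=55/4, d(EHP,OR)=163/8
iteration 4: select D,J (d=7, Q=-223/2); attach at lengths (1/3, 20/3); label the merged cluster DJ
  updated: d(B,DJ)=20, d(DJ,EHP)=14, d(DJ,OR)=59/4
iteration 5: select B,EHP (d=75/4, Q=-623/8); attach at lengths (373/32, 227/32); label the merged cluster BEHP
  updated: d(BEHP,DJ)=61/8, d(BEHP,OR)=201/16
iteration 6: select BEHP,DJ (d=61/8, Q=-559/16); attach at lengths (87/32, 157/32); label the merged cluster BDEHJP
  updated: d(BDEHJP,OR)=315/32
iteration 7: select BDEHJP,OR (d=315/32); attach at lengths (315/64, 315/64); label the merged cluster BDEHJOPR
final tree: (((B:373/32,(E:183/32,(H:67/20,P:-27/20):137/32):227/32):87/32,(D:1/3,J:20/3):157/32):315/64,(O:3/4,R:9/4):315/64)
total length: 1863/32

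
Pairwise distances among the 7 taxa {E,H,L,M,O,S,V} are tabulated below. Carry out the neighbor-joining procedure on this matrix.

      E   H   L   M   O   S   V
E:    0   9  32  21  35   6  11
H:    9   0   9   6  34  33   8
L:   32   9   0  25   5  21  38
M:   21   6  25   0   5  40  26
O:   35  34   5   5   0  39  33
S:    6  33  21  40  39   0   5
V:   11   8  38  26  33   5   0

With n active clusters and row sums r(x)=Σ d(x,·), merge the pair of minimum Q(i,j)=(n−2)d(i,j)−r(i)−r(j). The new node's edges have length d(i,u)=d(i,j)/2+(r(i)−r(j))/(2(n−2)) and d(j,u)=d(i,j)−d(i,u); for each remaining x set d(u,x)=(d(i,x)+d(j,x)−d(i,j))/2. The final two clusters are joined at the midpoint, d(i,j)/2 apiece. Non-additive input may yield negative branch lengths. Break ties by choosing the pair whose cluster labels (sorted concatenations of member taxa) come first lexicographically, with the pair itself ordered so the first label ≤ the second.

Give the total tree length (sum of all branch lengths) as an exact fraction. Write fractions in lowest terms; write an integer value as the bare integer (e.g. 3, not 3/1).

1473/32

1. join L+O (d=5, Q=-256) ⇒ LO; edges |L|=2/5, |O|=23/5
  updated: d(E,LO)=31, d(H,LO)=19, d(LO,M)=25/2, d(LO,S)=55/2, d(LO,V)=33
2. join LO+M (d=25/2, Q=-357/2) ⇒ LMO; edges |LO|=135/16, |M|=65/16
  updated: d(E,LMO)=79/4, d(H,LMO)=25/4, d(LMO,S)=55/2, d(LMO,V)=93/4
3. join H+LMO (d=25/4, Q=-457/4) ⇒ HLMO; edges |H|=-7/24, |LMO|=157/24
  updated: d(E,HLMO)=45/4, d(HLMO,S)=217/8, d(HLMO,V)=25/2
4. join E+HLMO (d=45/4, Q=-453/8) ⇒ EHLMO; edges |E|=-1/32, |HLMO|=361/32
  updated: d(EHLMO,S)=175/16, d(EHLMO,V)=49/8
5. join EHLMO+S (d=175/16, Q=-353/16) ⇒ EHLMOS; edges |EHLMO|=193/32, |S|=157/32
  updated: d(EHLMOS,V)=3/32
6. join EHLMOS+V (d=3/32) ⇒ EHLMOSV; edges |EHLMOS|=3/64, |V|=3/64
final tree: (((E:-1/32,(H:-7/24,((L:2/5,O:23/5):135/16,M:65/16):157/24):361/32):193/32,S:157/32):3/64,V:3/64)
total length: 1473/32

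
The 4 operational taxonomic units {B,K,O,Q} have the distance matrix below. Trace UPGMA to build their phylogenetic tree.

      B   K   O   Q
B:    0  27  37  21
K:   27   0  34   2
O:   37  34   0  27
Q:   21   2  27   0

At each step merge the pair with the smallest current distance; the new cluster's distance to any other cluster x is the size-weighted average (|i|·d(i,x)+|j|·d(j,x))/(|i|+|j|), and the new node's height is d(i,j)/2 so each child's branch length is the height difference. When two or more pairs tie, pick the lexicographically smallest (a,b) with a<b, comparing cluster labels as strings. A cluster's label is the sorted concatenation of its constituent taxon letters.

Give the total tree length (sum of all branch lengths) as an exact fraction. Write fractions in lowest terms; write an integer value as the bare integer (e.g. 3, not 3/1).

1. join K+Q (d=2) ⇒ KQ; edges |K|=1, |Q|=1
  updated: d(B,KQ)=24, d(KQ,O)=61/2
2. join B+KQ (d=24) ⇒ BKQ; edges |B|=12, |KQ|=11
  updated: d(BKQ,O)=98/3
3. join BKQ+O (d=98/3) ⇒ BKOQ; edges |BKQ|=13/3, |O|=49/3
final tree: ((B:12,(K:1,Q:1):11):13/3,O:49/3)
total length: 137/3

137/3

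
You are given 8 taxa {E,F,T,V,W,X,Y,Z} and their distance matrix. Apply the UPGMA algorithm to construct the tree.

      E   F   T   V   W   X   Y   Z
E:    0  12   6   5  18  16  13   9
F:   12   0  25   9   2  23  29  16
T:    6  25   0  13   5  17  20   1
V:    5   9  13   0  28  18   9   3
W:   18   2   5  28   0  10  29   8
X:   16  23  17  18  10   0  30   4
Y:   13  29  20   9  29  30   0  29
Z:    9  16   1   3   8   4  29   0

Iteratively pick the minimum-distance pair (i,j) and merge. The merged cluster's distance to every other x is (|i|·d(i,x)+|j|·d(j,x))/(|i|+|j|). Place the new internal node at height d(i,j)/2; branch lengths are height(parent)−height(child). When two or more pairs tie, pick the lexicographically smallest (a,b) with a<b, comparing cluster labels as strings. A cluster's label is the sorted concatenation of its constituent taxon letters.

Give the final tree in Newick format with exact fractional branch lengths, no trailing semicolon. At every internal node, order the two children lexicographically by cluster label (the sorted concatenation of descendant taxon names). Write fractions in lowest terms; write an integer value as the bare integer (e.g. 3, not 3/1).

1. join T+Z (d=1) ⇒ TZ; edges |T|=1/2, |Z|=1/2
  updated: d(E,TZ)=15/2, d(F,TZ)=41/2, d(TZ,V)=8, d(TZ,W)=13/2, d(TZ,X)=21/2, d(TZ,Y)=49/2
2. join F+W (d=2) ⇒ FW; edges |F|=1, |W|=1
  updated: d(E,FW)=15, d(FW,TZ)=27/2, d(FW,V)=37/2, d(FW,X)=33/2, d(FW,Y)=29
3. join E+V (d=5) ⇒ EV; edges |E|=5/2, |V|=5/2
  updated: d(EV,FW)=67/4, d(EV,TZ)=31/4, d(EV,X)=17, d(EV,Y)=11
4. join EV+TZ (d=31/4) ⇒ ETVZ; edges |EV|=11/8, |TZ|=27/8
  updated: d(ETVZ,FW)=121/8, d(ETVZ,X)=55/4, d(ETVZ,Y)=71/4
5. join ETVZ+X (d=55/4) ⇒ ETVXZ; edges |ETVZ|=3, |X|=55/8
  updated: d(ETVXZ,FW)=77/5, d(ETVXZ,Y)=101/5
6. join ETVXZ+FW (d=77/5) ⇒ EFTVWXZ; edges |ETVXZ|=33/40, |FW|=67/10
  updated: d(EFTVWXZ,Y)=159/7
7. join EFTVWXZ+Y (d=159/7) ⇒ EFTVWXYZ; edges |EFTVWXZ|=128/35, |Y|=159/14
final tree: (((((E:5/2,V:5/2):11/8,(T:1/2,Z:1/2):27/8):3,X:55/8):33/40,(F:1,W:1):67/10):128/35,Y:159/14)
total length: 6323/140

(((((E:5/2,V:5/2):11/8,(T:1/2,Z:1/2):27/8):3,X:55/8):33/40,(F:1,W:1):67/10):128/35,Y:159/14)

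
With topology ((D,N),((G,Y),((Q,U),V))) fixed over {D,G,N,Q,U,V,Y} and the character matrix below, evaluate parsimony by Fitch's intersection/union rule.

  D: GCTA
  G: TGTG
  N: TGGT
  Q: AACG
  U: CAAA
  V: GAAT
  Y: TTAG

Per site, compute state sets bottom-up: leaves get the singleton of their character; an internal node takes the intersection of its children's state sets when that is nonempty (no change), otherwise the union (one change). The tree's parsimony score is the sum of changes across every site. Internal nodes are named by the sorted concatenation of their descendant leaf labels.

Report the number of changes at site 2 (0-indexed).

site 0, node DN: D={G} ∪ N={T} → {G,T} (+1)
site 0, node GY: G={T} ∩ Y={T} → {T} (+0)
site 0, node QU: Q={A} ∪ U={C} → {A,C} (+1)
site 0, node QUV: QU={A,C} ∪ V={G} → {A,C,G} (+1)
site 0, node GQUVY: GY={T} ∪ QUV={A,C,G} → {A,C,G,T} (+1)
site 0, node DGNQUVY: DN={G,T} ∩ GQUVY={A,C,G,T} → {G,T} (+0)
site 1, node DN: D={C} ∪ N={G} → {C,G} (+1)
site 1, node GY: G={G} ∪ Y={T} → {G,T} (+1)
site 1, node QU: Q={A} ∩ U={A} → {A} (+0)
site 1, node QUV: QU={A} ∩ V={A} → {A} (+0)
site 1, node GQUVY: GY={G,T} ∪ QUV={A} → {A,G,T} (+1)
site 1, node DGNQUVY: DN={C,G} ∩ GQUVY={A,G,T} → {G} (+0)
site 2, node DN: D={T} ∪ N={G} → {G,T} (+1)
site 2, node GY: G={T} ∪ Y={A} → {A,T} (+1)
site 2, node QU: Q={C} ∪ U={A} → {A,C} (+1)
site 2, node QUV: QU={A,C} ∩ V={A} → {A} (+0)
site 2, node GQUVY: GY={A,T} ∩ QUV={A} → {A} (+0)
site 2, node DGNQUVY: DN={G,T} ∪ GQUVY={A} → {A,G,T} (+1)
site 3, node DN: D={A} ∪ N={T} → {A,T} (+1)
site 3, node GY: G={G} ∩ Y={G} → {G} (+0)
site 3, node QU: Q={G} ∪ U={A} → {A,G} (+1)
site 3, node QUV: QU={A,G} ∪ V={T} → {A,G,T} (+1)
site 3, node GQUVY: GY={G} ∩ QUV={A,G,T} → {G} (+0)
site 3, node DGNQUVY: DN={A,T} ∪ GQUVY={G} → {A,G,T} (+1)
per-site changes: [4, 3, 4, 4]; total = 15

4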